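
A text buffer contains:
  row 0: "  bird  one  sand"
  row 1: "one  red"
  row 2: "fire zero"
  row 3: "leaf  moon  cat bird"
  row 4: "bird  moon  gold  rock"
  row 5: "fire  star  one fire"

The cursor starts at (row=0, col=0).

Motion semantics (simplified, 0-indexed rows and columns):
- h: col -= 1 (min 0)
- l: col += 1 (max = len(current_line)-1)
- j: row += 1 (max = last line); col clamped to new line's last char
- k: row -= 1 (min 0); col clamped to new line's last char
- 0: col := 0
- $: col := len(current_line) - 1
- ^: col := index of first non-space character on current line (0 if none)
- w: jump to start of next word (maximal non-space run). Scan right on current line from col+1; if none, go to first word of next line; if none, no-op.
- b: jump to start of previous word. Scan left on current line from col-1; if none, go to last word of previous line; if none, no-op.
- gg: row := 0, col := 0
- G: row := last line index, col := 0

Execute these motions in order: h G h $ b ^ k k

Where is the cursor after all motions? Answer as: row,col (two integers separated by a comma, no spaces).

After 1 (h): row=0 col=0 char='_'
After 2 (G): row=5 col=0 char='f'
After 3 (h): row=5 col=0 char='f'
After 4 ($): row=5 col=19 char='e'
After 5 (b): row=5 col=16 char='f'
After 6 (^): row=5 col=0 char='f'
After 7 (k): row=4 col=0 char='b'
After 8 (k): row=3 col=0 char='l'

Answer: 3,0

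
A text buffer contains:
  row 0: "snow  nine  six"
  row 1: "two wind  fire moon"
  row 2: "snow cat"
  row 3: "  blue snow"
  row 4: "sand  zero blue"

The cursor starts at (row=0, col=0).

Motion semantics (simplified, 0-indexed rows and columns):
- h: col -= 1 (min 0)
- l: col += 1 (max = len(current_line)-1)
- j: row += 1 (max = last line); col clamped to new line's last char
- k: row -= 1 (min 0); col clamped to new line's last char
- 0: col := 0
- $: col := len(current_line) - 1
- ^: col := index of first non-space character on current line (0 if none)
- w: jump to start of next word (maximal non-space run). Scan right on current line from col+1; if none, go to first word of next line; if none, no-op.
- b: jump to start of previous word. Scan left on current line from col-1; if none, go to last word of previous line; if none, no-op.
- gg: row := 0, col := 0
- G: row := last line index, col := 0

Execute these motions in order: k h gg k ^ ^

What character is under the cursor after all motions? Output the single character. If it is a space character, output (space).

Answer: s

Derivation:
After 1 (k): row=0 col=0 char='s'
After 2 (h): row=0 col=0 char='s'
After 3 (gg): row=0 col=0 char='s'
After 4 (k): row=0 col=0 char='s'
After 5 (^): row=0 col=0 char='s'
After 6 (^): row=0 col=0 char='s'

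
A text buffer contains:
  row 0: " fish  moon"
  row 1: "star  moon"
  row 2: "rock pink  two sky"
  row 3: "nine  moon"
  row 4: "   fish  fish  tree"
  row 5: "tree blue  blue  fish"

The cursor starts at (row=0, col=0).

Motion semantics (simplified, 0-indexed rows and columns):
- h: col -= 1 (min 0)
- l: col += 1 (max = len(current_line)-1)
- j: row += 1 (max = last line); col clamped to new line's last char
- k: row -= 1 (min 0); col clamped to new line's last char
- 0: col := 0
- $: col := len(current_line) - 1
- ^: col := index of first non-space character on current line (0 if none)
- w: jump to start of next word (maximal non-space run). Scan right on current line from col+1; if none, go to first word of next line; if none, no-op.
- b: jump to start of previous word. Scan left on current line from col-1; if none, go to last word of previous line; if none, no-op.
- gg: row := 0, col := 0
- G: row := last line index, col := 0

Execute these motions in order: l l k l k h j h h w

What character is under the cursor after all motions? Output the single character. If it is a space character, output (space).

Answer: m

Derivation:
After 1 (l): row=0 col=1 char='f'
After 2 (l): row=0 col=2 char='i'
After 3 (k): row=0 col=2 char='i'
After 4 (l): row=0 col=3 char='s'
After 5 (k): row=0 col=3 char='s'
After 6 (h): row=0 col=2 char='i'
After 7 (j): row=1 col=2 char='a'
After 8 (h): row=1 col=1 char='t'
After 9 (h): row=1 col=0 char='s'
After 10 (w): row=1 col=6 char='m'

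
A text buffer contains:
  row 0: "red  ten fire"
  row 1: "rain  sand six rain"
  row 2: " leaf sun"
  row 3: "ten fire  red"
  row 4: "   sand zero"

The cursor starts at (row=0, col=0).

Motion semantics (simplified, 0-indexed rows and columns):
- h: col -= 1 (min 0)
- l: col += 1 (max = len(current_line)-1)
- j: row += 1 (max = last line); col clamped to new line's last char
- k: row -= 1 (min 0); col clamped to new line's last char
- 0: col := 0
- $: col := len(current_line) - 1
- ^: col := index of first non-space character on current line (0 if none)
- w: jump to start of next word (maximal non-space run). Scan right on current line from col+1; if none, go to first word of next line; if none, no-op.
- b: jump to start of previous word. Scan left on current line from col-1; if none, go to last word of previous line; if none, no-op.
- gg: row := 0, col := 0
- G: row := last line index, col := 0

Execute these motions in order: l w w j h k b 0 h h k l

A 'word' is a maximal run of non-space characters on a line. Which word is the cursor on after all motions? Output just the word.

Answer: red

Derivation:
After 1 (l): row=0 col=1 char='e'
After 2 (w): row=0 col=5 char='t'
After 3 (w): row=0 col=9 char='f'
After 4 (j): row=1 col=9 char='d'
After 5 (h): row=1 col=8 char='n'
After 6 (k): row=0 col=8 char='_'
After 7 (b): row=0 col=5 char='t'
After 8 (0): row=0 col=0 char='r'
After 9 (h): row=0 col=0 char='r'
After 10 (h): row=0 col=0 char='r'
After 11 (k): row=0 col=0 char='r'
After 12 (l): row=0 col=1 char='e'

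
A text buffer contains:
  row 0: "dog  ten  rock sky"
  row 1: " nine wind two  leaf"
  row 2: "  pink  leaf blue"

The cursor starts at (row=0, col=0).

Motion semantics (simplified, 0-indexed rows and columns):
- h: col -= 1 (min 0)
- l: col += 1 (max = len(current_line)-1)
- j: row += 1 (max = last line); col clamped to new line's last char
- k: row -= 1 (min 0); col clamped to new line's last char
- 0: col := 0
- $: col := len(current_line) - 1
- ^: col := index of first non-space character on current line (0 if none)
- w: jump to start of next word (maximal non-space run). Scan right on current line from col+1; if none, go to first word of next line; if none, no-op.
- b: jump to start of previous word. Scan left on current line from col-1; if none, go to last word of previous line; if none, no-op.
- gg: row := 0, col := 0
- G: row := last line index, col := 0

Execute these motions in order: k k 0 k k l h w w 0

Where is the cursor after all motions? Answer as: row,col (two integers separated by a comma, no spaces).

After 1 (k): row=0 col=0 char='d'
After 2 (k): row=0 col=0 char='d'
After 3 (0): row=0 col=0 char='d'
After 4 (k): row=0 col=0 char='d'
After 5 (k): row=0 col=0 char='d'
After 6 (l): row=0 col=1 char='o'
After 7 (h): row=0 col=0 char='d'
After 8 (w): row=0 col=5 char='t'
After 9 (w): row=0 col=10 char='r'
After 10 (0): row=0 col=0 char='d'

Answer: 0,0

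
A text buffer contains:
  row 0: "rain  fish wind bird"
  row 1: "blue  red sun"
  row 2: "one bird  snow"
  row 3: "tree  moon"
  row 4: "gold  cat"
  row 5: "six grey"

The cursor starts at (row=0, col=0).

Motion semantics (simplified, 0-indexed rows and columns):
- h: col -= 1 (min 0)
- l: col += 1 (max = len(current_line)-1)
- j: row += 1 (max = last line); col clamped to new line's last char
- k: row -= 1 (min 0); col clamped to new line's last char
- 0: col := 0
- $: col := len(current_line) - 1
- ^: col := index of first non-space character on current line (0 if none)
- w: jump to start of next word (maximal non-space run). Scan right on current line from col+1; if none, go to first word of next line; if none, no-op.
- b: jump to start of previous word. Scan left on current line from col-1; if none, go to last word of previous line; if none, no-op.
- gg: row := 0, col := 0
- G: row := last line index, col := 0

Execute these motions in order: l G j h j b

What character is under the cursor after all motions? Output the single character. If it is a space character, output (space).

After 1 (l): row=0 col=1 char='a'
After 2 (G): row=5 col=0 char='s'
After 3 (j): row=5 col=0 char='s'
After 4 (h): row=5 col=0 char='s'
After 5 (j): row=5 col=0 char='s'
After 6 (b): row=4 col=6 char='c'

Answer: c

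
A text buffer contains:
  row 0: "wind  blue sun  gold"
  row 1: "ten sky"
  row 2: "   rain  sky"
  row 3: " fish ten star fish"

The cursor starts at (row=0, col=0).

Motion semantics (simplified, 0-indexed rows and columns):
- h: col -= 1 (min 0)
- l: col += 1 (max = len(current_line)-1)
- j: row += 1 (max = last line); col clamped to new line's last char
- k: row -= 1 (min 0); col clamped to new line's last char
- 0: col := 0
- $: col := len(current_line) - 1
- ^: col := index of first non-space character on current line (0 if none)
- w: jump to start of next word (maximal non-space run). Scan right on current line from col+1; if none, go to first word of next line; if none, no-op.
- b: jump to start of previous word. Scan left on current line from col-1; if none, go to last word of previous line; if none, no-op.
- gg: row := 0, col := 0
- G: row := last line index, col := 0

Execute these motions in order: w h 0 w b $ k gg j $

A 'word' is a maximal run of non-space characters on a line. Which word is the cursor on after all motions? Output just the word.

Answer: sky

Derivation:
After 1 (w): row=0 col=6 char='b'
After 2 (h): row=0 col=5 char='_'
After 3 (0): row=0 col=0 char='w'
After 4 (w): row=0 col=6 char='b'
After 5 (b): row=0 col=0 char='w'
After 6 ($): row=0 col=19 char='d'
After 7 (k): row=0 col=19 char='d'
After 8 (gg): row=0 col=0 char='w'
After 9 (j): row=1 col=0 char='t'
After 10 ($): row=1 col=6 char='y'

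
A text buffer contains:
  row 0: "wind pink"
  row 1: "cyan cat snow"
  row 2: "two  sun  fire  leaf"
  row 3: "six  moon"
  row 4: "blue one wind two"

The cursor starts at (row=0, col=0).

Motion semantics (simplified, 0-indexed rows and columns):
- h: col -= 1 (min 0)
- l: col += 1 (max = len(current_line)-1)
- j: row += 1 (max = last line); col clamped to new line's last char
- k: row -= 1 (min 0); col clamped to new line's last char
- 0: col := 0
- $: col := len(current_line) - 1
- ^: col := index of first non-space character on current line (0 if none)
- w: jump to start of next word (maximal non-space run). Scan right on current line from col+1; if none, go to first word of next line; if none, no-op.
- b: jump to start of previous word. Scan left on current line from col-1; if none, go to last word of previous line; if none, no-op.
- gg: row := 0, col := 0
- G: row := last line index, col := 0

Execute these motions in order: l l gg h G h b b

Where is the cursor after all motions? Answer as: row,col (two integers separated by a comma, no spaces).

Answer: 3,0

Derivation:
After 1 (l): row=0 col=1 char='i'
After 2 (l): row=0 col=2 char='n'
After 3 (gg): row=0 col=0 char='w'
After 4 (h): row=0 col=0 char='w'
After 5 (G): row=4 col=0 char='b'
After 6 (h): row=4 col=0 char='b'
After 7 (b): row=3 col=5 char='m'
After 8 (b): row=3 col=0 char='s'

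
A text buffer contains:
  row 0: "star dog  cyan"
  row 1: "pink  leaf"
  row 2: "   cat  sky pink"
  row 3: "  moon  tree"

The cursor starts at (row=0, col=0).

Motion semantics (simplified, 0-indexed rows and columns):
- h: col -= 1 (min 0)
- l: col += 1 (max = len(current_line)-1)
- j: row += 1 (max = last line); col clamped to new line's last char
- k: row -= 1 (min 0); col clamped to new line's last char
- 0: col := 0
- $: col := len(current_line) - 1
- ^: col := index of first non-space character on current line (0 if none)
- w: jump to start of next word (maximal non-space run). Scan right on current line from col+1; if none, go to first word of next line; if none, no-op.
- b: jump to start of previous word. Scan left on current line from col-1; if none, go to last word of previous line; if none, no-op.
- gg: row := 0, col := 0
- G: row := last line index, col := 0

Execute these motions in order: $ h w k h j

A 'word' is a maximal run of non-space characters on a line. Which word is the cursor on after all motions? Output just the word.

Answer: pink

Derivation:
After 1 ($): row=0 col=13 char='n'
After 2 (h): row=0 col=12 char='a'
After 3 (w): row=1 col=0 char='p'
After 4 (k): row=0 col=0 char='s'
After 5 (h): row=0 col=0 char='s'
After 6 (j): row=1 col=0 char='p'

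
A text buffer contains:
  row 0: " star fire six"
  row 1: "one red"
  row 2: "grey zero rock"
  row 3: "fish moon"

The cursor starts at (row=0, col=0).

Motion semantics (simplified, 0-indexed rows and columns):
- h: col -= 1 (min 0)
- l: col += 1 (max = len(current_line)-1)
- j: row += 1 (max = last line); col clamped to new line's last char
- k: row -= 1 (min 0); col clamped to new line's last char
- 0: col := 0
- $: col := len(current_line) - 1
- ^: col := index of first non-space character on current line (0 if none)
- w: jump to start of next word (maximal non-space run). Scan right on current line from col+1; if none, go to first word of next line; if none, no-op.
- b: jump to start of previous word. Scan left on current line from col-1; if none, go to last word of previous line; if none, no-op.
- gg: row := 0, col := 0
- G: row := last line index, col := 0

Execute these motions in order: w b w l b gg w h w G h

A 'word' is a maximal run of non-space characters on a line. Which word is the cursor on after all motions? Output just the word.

After 1 (w): row=0 col=1 char='s'
After 2 (b): row=0 col=1 char='s'
After 3 (w): row=0 col=6 char='f'
After 4 (l): row=0 col=7 char='i'
After 5 (b): row=0 col=6 char='f'
After 6 (gg): row=0 col=0 char='_'
After 7 (w): row=0 col=1 char='s'
After 8 (h): row=0 col=0 char='_'
After 9 (w): row=0 col=1 char='s'
After 10 (G): row=3 col=0 char='f'
After 11 (h): row=3 col=0 char='f'

Answer: fish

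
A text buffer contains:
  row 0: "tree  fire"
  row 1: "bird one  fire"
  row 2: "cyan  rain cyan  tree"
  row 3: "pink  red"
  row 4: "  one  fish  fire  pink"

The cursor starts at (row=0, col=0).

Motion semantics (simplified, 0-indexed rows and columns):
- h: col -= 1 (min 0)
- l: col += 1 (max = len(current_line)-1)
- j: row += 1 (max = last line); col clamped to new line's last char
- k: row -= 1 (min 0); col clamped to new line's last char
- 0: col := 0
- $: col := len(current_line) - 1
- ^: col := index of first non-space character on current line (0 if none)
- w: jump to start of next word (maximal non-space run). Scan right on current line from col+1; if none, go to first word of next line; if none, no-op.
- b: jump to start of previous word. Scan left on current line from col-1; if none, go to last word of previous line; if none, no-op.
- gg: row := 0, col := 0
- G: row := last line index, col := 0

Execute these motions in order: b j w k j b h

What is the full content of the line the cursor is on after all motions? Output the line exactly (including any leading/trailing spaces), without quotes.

After 1 (b): row=0 col=0 char='t'
After 2 (j): row=1 col=0 char='b'
After 3 (w): row=1 col=5 char='o'
After 4 (k): row=0 col=5 char='_'
After 5 (j): row=1 col=5 char='o'
After 6 (b): row=1 col=0 char='b'
After 7 (h): row=1 col=0 char='b'

Answer: bird one  fire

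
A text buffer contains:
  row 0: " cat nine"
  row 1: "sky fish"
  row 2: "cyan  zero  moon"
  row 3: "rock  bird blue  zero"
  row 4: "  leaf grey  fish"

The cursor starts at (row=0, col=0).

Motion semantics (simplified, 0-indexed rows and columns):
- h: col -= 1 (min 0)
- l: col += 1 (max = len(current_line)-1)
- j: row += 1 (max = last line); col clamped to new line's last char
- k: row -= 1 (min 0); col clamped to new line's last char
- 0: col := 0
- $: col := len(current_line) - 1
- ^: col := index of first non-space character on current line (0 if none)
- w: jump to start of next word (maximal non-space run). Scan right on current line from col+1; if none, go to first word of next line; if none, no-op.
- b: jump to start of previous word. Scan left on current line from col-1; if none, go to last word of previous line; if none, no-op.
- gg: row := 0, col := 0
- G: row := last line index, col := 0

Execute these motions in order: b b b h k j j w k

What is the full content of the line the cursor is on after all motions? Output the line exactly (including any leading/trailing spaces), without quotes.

Answer: sky fish

Derivation:
After 1 (b): row=0 col=0 char='_'
After 2 (b): row=0 col=0 char='_'
After 3 (b): row=0 col=0 char='_'
After 4 (h): row=0 col=0 char='_'
After 5 (k): row=0 col=0 char='_'
After 6 (j): row=1 col=0 char='s'
After 7 (j): row=2 col=0 char='c'
After 8 (w): row=2 col=6 char='z'
After 9 (k): row=1 col=6 char='s'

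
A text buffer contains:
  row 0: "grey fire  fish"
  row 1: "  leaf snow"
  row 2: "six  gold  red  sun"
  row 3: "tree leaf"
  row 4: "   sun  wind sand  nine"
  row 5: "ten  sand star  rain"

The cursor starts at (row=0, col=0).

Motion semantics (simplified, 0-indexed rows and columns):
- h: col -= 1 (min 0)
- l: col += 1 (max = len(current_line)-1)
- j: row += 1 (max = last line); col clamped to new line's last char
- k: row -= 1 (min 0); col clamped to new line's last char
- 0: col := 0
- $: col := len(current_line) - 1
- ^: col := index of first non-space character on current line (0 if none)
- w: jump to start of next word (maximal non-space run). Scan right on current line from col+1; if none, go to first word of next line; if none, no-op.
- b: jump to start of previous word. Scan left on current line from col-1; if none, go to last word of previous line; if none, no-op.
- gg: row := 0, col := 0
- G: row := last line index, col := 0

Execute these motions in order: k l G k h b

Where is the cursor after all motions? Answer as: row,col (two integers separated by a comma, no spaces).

Answer: 3,5

Derivation:
After 1 (k): row=0 col=0 char='g'
After 2 (l): row=0 col=1 char='r'
After 3 (G): row=5 col=0 char='t'
After 4 (k): row=4 col=0 char='_'
After 5 (h): row=4 col=0 char='_'
After 6 (b): row=3 col=5 char='l'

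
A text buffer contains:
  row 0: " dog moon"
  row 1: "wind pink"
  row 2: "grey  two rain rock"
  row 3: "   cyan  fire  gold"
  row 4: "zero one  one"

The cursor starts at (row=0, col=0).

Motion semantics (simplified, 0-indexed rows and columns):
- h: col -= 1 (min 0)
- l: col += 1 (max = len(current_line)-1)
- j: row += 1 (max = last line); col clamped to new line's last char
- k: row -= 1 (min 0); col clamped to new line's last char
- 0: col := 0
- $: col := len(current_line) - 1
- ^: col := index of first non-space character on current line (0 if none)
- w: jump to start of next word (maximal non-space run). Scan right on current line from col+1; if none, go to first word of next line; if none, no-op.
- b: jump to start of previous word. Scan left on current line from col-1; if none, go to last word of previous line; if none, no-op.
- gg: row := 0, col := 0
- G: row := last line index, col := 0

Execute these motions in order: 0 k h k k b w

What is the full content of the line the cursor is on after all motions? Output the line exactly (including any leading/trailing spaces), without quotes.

Answer:  dog moon

Derivation:
After 1 (0): row=0 col=0 char='_'
After 2 (k): row=0 col=0 char='_'
After 3 (h): row=0 col=0 char='_'
After 4 (k): row=0 col=0 char='_'
After 5 (k): row=0 col=0 char='_'
After 6 (b): row=0 col=0 char='_'
After 7 (w): row=0 col=1 char='d'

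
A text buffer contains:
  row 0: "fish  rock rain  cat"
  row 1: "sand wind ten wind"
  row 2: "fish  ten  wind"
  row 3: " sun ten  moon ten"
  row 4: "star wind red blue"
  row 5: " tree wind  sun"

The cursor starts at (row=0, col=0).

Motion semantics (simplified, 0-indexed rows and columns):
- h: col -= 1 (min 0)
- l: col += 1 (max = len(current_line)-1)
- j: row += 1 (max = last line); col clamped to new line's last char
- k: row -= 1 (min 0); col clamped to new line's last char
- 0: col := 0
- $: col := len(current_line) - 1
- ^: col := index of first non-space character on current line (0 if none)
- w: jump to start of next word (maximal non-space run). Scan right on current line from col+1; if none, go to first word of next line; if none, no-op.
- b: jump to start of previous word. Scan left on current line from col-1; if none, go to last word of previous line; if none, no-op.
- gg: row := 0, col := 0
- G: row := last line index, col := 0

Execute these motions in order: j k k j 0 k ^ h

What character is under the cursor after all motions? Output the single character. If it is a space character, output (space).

Answer: f

Derivation:
After 1 (j): row=1 col=0 char='s'
After 2 (k): row=0 col=0 char='f'
After 3 (k): row=0 col=0 char='f'
After 4 (j): row=1 col=0 char='s'
After 5 (0): row=1 col=0 char='s'
After 6 (k): row=0 col=0 char='f'
After 7 (^): row=0 col=0 char='f'
After 8 (h): row=0 col=0 char='f'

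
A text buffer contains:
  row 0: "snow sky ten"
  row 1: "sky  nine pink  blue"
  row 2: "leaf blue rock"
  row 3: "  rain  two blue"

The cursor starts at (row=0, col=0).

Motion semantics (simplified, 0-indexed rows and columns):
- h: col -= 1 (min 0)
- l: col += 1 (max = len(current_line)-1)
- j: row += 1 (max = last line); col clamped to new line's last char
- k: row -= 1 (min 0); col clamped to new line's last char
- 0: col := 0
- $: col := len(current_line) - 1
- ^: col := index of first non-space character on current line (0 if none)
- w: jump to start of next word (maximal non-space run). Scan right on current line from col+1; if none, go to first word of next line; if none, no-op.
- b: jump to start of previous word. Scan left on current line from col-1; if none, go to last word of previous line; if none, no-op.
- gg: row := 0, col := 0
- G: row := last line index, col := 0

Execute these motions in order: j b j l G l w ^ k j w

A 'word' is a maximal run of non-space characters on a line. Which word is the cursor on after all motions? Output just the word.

After 1 (j): row=1 col=0 char='s'
After 2 (b): row=0 col=9 char='t'
After 3 (j): row=1 col=9 char='_'
After 4 (l): row=1 col=10 char='p'
After 5 (G): row=3 col=0 char='_'
After 6 (l): row=3 col=1 char='_'
After 7 (w): row=3 col=2 char='r'
After 8 (^): row=3 col=2 char='r'
After 9 (k): row=2 col=2 char='a'
After 10 (j): row=3 col=2 char='r'
After 11 (w): row=3 col=8 char='t'

Answer: two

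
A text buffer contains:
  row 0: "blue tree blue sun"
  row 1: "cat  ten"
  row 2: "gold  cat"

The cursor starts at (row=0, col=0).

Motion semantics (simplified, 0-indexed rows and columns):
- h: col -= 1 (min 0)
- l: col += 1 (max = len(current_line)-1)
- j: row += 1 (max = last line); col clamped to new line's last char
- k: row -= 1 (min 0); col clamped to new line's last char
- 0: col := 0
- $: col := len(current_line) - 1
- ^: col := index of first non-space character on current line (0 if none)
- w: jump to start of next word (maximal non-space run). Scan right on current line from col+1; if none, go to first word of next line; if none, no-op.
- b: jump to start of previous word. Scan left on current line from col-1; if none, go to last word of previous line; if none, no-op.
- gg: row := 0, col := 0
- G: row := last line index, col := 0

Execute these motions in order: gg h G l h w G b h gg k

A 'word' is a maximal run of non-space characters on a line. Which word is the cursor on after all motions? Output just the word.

After 1 (gg): row=0 col=0 char='b'
After 2 (h): row=0 col=0 char='b'
After 3 (G): row=2 col=0 char='g'
After 4 (l): row=2 col=1 char='o'
After 5 (h): row=2 col=0 char='g'
After 6 (w): row=2 col=6 char='c'
After 7 (G): row=2 col=0 char='g'
After 8 (b): row=1 col=5 char='t'
After 9 (h): row=1 col=4 char='_'
After 10 (gg): row=0 col=0 char='b'
After 11 (k): row=0 col=0 char='b'

Answer: blue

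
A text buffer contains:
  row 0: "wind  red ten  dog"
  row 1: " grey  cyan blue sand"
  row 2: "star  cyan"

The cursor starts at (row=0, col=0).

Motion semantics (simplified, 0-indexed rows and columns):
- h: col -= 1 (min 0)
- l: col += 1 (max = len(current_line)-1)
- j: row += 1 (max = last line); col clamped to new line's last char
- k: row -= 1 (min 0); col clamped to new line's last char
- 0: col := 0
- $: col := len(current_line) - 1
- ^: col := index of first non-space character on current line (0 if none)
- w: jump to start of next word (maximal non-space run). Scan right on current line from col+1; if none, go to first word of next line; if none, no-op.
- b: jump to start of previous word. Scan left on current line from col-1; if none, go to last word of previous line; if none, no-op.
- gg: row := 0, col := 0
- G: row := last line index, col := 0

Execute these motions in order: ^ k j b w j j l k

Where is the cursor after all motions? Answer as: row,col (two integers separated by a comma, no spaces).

After 1 (^): row=0 col=0 char='w'
After 2 (k): row=0 col=0 char='w'
After 3 (j): row=1 col=0 char='_'
After 4 (b): row=0 col=15 char='d'
After 5 (w): row=1 col=1 char='g'
After 6 (j): row=2 col=1 char='t'
After 7 (j): row=2 col=1 char='t'
After 8 (l): row=2 col=2 char='a'
After 9 (k): row=1 col=2 char='r'

Answer: 1,2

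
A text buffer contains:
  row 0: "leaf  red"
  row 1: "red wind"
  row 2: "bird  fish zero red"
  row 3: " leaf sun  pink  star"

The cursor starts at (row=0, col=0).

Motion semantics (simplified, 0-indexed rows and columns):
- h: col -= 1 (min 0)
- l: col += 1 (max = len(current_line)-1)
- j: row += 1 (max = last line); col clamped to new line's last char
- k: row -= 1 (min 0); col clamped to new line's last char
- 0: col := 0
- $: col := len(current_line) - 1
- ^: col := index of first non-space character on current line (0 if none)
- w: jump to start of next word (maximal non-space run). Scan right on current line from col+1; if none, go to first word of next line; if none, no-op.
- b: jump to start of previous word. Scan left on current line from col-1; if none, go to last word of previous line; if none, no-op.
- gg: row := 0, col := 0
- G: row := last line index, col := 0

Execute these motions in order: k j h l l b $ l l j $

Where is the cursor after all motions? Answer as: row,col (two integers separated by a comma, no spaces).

After 1 (k): row=0 col=0 char='l'
After 2 (j): row=1 col=0 char='r'
After 3 (h): row=1 col=0 char='r'
After 4 (l): row=1 col=1 char='e'
After 5 (l): row=1 col=2 char='d'
After 6 (b): row=1 col=0 char='r'
After 7 ($): row=1 col=7 char='d'
After 8 (l): row=1 col=7 char='d'
After 9 (l): row=1 col=7 char='d'
After 10 (j): row=2 col=7 char='i'
After 11 ($): row=2 col=18 char='d'

Answer: 2,18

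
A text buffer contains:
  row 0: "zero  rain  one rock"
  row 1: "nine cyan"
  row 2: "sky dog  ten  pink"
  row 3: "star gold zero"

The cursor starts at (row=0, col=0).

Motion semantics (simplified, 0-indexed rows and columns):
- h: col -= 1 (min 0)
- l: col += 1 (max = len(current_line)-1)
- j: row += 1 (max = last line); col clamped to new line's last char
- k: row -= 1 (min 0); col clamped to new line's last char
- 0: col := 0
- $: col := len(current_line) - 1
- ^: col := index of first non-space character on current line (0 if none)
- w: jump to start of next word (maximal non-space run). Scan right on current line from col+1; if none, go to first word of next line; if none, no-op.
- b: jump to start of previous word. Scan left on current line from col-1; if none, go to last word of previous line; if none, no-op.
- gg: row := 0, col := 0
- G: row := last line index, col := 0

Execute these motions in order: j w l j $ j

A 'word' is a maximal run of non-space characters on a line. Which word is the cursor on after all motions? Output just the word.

Answer: zero

Derivation:
After 1 (j): row=1 col=0 char='n'
After 2 (w): row=1 col=5 char='c'
After 3 (l): row=1 col=6 char='y'
After 4 (j): row=2 col=6 char='g'
After 5 ($): row=2 col=17 char='k'
After 6 (j): row=3 col=13 char='o'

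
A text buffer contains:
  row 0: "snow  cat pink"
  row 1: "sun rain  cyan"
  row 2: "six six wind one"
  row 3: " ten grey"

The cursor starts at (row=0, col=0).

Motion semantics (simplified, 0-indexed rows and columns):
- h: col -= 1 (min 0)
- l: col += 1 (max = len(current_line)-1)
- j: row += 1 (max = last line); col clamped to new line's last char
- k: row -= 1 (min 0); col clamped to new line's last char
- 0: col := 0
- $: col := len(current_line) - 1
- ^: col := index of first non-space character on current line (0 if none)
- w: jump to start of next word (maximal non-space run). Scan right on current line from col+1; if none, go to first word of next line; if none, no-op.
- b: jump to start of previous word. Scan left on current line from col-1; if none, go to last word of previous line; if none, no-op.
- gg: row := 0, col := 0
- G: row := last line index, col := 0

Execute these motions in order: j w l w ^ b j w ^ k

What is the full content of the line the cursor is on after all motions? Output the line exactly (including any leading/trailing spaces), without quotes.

Answer: sun rain  cyan

Derivation:
After 1 (j): row=1 col=0 char='s'
After 2 (w): row=1 col=4 char='r'
After 3 (l): row=1 col=5 char='a'
After 4 (w): row=1 col=10 char='c'
After 5 (^): row=1 col=0 char='s'
After 6 (b): row=0 col=10 char='p'
After 7 (j): row=1 col=10 char='c'
After 8 (w): row=2 col=0 char='s'
After 9 (^): row=2 col=0 char='s'
After 10 (k): row=1 col=0 char='s'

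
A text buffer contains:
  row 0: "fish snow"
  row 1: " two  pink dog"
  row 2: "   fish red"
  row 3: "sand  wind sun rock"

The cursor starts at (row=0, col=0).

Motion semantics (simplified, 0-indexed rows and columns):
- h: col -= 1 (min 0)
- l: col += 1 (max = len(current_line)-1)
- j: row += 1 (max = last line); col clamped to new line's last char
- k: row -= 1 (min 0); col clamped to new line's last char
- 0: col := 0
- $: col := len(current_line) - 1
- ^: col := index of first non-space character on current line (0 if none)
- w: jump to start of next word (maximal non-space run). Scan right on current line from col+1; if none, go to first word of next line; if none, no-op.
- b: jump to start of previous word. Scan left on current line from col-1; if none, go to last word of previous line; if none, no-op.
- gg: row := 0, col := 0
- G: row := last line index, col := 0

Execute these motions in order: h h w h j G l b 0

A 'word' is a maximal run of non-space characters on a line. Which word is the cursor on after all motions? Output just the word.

Answer: sand

Derivation:
After 1 (h): row=0 col=0 char='f'
After 2 (h): row=0 col=0 char='f'
After 3 (w): row=0 col=5 char='s'
After 4 (h): row=0 col=4 char='_'
After 5 (j): row=1 col=4 char='_'
After 6 (G): row=3 col=0 char='s'
After 7 (l): row=3 col=1 char='a'
After 8 (b): row=3 col=0 char='s'
After 9 (0): row=3 col=0 char='s'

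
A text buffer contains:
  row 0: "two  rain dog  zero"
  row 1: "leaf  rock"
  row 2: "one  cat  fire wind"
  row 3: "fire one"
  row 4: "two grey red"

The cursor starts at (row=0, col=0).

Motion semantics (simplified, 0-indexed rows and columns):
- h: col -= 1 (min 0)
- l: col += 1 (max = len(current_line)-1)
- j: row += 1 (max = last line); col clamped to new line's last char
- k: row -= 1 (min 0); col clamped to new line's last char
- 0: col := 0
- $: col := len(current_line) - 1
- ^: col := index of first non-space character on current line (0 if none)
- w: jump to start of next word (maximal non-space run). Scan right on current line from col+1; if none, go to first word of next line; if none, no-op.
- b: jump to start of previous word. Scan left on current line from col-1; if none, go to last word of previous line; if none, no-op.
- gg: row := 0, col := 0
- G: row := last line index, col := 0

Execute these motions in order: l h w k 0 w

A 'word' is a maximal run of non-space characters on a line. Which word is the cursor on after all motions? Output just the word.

After 1 (l): row=0 col=1 char='w'
After 2 (h): row=0 col=0 char='t'
After 3 (w): row=0 col=5 char='r'
After 4 (k): row=0 col=5 char='r'
After 5 (0): row=0 col=0 char='t'
After 6 (w): row=0 col=5 char='r'

Answer: rain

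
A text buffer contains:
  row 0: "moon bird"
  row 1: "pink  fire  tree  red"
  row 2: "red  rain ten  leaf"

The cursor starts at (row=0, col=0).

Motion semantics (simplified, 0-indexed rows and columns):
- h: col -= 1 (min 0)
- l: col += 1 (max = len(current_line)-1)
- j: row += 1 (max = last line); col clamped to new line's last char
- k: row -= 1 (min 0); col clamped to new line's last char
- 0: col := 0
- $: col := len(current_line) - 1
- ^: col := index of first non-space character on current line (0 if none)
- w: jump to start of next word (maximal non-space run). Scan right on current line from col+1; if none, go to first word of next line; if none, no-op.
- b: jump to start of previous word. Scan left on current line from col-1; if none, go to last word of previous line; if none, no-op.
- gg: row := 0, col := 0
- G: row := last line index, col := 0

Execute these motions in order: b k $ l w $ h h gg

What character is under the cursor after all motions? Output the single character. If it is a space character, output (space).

Answer: m

Derivation:
After 1 (b): row=0 col=0 char='m'
After 2 (k): row=0 col=0 char='m'
After 3 ($): row=0 col=8 char='d'
After 4 (l): row=0 col=8 char='d'
After 5 (w): row=1 col=0 char='p'
After 6 ($): row=1 col=20 char='d'
After 7 (h): row=1 col=19 char='e'
After 8 (h): row=1 col=18 char='r'
After 9 (gg): row=0 col=0 char='m'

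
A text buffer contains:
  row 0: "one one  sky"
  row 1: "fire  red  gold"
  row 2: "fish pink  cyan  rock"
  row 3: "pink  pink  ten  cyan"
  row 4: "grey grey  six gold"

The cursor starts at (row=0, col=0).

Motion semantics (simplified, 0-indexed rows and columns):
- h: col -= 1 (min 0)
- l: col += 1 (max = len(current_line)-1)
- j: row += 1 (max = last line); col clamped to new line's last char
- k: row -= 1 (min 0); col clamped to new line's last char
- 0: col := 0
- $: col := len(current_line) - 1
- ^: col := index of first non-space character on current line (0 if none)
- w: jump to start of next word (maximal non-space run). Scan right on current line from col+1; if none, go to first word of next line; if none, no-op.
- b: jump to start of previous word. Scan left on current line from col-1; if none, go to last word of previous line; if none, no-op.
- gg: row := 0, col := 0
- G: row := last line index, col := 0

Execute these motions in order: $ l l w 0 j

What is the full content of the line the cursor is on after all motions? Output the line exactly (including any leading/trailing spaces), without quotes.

Answer: fish pink  cyan  rock

Derivation:
After 1 ($): row=0 col=11 char='y'
After 2 (l): row=0 col=11 char='y'
After 3 (l): row=0 col=11 char='y'
After 4 (w): row=1 col=0 char='f'
After 5 (0): row=1 col=0 char='f'
After 6 (j): row=2 col=0 char='f'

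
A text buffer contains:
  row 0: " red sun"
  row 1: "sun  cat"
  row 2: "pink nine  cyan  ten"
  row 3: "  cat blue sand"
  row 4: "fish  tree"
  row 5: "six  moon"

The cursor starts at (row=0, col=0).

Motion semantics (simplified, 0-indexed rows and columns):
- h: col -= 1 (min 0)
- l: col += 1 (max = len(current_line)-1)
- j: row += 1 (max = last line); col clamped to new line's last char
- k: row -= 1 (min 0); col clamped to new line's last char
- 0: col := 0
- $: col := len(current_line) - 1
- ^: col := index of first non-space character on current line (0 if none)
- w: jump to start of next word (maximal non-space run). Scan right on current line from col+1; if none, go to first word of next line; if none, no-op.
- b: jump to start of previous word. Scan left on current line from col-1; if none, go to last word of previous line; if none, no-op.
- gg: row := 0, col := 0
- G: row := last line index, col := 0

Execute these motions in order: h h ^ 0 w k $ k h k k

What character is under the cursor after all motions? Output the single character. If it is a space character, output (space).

After 1 (h): row=0 col=0 char='_'
After 2 (h): row=0 col=0 char='_'
After 3 (^): row=0 col=1 char='r'
After 4 (0): row=0 col=0 char='_'
After 5 (w): row=0 col=1 char='r'
After 6 (k): row=0 col=1 char='r'
After 7 ($): row=0 col=7 char='n'
After 8 (k): row=0 col=7 char='n'
After 9 (h): row=0 col=6 char='u'
After 10 (k): row=0 col=6 char='u'
After 11 (k): row=0 col=6 char='u'

Answer: u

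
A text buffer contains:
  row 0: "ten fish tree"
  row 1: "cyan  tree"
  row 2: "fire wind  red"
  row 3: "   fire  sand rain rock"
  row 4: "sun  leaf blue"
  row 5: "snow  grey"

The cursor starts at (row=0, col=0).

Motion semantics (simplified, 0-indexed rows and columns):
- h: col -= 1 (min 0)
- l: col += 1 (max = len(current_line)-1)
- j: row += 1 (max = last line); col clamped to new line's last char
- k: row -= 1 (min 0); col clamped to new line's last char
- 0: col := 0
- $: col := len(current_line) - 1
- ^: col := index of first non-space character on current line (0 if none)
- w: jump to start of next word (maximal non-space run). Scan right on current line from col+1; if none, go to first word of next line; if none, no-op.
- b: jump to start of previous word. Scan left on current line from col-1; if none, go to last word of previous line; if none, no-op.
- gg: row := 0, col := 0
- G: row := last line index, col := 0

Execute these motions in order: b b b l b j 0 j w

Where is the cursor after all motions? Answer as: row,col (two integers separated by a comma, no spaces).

Answer: 2,5

Derivation:
After 1 (b): row=0 col=0 char='t'
After 2 (b): row=0 col=0 char='t'
After 3 (b): row=0 col=0 char='t'
After 4 (l): row=0 col=1 char='e'
After 5 (b): row=0 col=0 char='t'
After 6 (j): row=1 col=0 char='c'
After 7 (0): row=1 col=0 char='c'
After 8 (j): row=2 col=0 char='f'
After 9 (w): row=2 col=5 char='w'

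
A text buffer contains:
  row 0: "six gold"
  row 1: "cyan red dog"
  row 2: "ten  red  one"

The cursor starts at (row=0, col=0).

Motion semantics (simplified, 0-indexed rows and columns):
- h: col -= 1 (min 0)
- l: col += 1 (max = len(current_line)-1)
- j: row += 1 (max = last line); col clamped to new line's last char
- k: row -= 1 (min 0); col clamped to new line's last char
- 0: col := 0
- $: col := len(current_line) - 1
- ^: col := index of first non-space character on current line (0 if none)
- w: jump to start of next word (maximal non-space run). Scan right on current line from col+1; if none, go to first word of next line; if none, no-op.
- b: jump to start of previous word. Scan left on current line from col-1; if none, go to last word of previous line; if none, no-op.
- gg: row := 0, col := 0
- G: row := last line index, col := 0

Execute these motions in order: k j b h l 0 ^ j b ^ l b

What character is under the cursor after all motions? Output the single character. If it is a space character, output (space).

After 1 (k): row=0 col=0 char='s'
After 2 (j): row=1 col=0 char='c'
After 3 (b): row=0 col=4 char='g'
After 4 (h): row=0 col=3 char='_'
After 5 (l): row=0 col=4 char='g'
After 6 (0): row=0 col=0 char='s'
After 7 (^): row=0 col=0 char='s'
After 8 (j): row=1 col=0 char='c'
After 9 (b): row=0 col=4 char='g'
After 10 (^): row=0 col=0 char='s'
After 11 (l): row=0 col=1 char='i'
After 12 (b): row=0 col=0 char='s'

Answer: s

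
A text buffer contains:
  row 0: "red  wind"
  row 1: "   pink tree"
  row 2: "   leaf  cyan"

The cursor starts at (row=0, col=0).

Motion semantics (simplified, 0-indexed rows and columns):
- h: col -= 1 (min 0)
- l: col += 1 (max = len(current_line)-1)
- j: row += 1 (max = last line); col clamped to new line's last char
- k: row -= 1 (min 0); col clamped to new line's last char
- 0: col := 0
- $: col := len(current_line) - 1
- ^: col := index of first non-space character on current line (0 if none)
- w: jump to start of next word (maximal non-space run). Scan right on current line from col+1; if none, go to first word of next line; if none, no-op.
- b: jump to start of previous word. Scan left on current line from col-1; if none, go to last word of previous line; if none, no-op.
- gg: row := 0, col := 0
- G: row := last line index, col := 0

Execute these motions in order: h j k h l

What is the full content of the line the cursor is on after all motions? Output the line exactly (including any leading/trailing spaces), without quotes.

After 1 (h): row=0 col=0 char='r'
After 2 (j): row=1 col=0 char='_'
After 3 (k): row=0 col=0 char='r'
After 4 (h): row=0 col=0 char='r'
After 5 (l): row=0 col=1 char='e'

Answer: red  wind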